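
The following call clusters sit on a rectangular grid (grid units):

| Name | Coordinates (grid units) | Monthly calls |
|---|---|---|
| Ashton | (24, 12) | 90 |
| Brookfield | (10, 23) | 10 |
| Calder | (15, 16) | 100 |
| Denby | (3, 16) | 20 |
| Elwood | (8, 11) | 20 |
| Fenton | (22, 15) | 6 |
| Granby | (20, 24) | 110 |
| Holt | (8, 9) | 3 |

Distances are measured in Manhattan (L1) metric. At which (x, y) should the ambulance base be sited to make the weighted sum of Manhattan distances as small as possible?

(20, 16)

Manhattan distance separates: Σwᵢ(|x−xᵢ|+|y−yᵢ|) = Σwᵢ|x−xᵢ| + Σwᵢ|y−yᵢ|, so x and y are optimised independently as 1-D weighted medians.
Total weight W = 359; half = 179.5.
x-coordinate, sorted with cumulative weight:
  x=3 (Denby, w=20) cum 20
  x=8 (Elwood, w=20) cum 40
  x=8 (Holt, w=3) cum 43
  x=10 (Brookfield, w=10) cum 53
  x=15 (Calder, w=100) cum 153
  x=20 (Granby, w=110) cum 263  ← median
  x=22 (Fenton, w=6) cum 269
  x=24 (Ashton, w=90) cum 359
⇒ x* = 20
y-coordinate, sorted with cumulative weight:
  y=9 (Holt, w=3) cum 3
  y=11 (Elwood, w=20) cum 23
  y=12 (Ashton, w=90) cum 113
  y=15 (Fenton, w=6) cum 119
  y=16 (Calder, w=100) cum 219  ← median
  y=16 (Denby, w=20) cum 239
  y=23 (Brookfield, w=10) cum 249
  y=24 (Granby, w=110) cum 359
⇒ y* = 16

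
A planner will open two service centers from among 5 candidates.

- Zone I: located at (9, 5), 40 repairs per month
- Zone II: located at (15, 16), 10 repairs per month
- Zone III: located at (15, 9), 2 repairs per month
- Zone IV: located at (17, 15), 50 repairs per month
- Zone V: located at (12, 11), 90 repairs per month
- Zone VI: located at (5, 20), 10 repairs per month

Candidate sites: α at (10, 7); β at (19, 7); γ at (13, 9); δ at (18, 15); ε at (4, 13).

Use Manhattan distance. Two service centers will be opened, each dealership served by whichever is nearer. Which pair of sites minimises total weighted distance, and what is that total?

Evaluate every pair (each demand assigned to the nearer of the two):
  {γ, δ}: total = 864
  {α, δ}: total = 944
  {α, γ}: total = 1164
  {γ, ε}: total = 1264
  {β, γ}: total = 1374
  {α, β}: total = 1482
  {δ, ε}: total = 1608
  {α, ε}: total = 1644
  {β, δ}: total = 1662
  {β, ε}: total = 2102
Best pair: {γ, δ} with total 864.

{γ, δ}, total 864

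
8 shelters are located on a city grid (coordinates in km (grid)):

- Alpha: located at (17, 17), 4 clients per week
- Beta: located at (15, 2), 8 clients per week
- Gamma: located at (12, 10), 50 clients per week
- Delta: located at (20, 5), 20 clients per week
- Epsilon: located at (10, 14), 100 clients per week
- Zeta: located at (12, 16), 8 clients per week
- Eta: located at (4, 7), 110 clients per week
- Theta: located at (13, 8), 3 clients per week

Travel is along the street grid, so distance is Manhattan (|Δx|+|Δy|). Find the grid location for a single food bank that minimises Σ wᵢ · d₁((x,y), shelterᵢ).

(10, 10)

Manhattan distance separates: Σwᵢ(|x−xᵢ|+|y−yᵢ|) = Σwᵢ|x−xᵢ| + Σwᵢ|y−yᵢ|, so x and y are optimised independently as 1-D weighted medians.
Total weight W = 303; half = 151.5.
x-coordinate, sorted with cumulative weight:
  x=4 (Eta, w=110) cum 110
  x=10 (Epsilon, w=100) cum 210  ← median
  x=12 (Gamma, w=50) cum 260
  x=12 (Zeta, w=8) cum 268
  x=13 (Theta, w=3) cum 271
  x=15 (Beta, w=8) cum 279
  x=17 (Alpha, w=4) cum 283
  x=20 (Delta, w=20) cum 303
⇒ x* = 10
y-coordinate, sorted with cumulative weight:
  y=2 (Beta, w=8) cum 8
  y=5 (Delta, w=20) cum 28
  y=7 (Eta, w=110) cum 138
  y=8 (Theta, w=3) cum 141
  y=10 (Gamma, w=50) cum 191  ← median
  y=14 (Epsilon, w=100) cum 291
  y=16 (Zeta, w=8) cum 299
  y=17 (Alpha, w=4) cum 303
⇒ y* = 10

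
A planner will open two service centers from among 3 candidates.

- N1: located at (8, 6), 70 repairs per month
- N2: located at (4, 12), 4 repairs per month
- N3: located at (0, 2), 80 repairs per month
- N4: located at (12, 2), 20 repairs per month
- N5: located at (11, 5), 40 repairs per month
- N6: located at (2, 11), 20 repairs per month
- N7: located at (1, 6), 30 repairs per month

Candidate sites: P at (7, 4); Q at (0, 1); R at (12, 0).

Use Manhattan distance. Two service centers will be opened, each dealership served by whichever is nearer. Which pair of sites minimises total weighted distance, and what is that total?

Evaluate every pair (each demand assigned to the nearer of the two):
  {P, Q}: total = 1094
  {Q, R}: total = 1540
  {P, R}: total = 1694
Best pair: {P, Q} with total 1094.

{P, Q}, total 1094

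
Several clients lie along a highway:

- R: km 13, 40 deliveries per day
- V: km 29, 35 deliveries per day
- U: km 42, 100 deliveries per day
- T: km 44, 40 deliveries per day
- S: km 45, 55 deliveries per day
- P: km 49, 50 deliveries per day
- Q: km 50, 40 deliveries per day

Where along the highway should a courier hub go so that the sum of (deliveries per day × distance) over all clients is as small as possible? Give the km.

x = 44

For a sum of weighted absolute distances on a line, the optimum is the weighted median (not the mean). Total weight W = 360; half-weight = 180.
Sort by position and accumulate weight:
  km 13 (R, w=40) → cum 40
  km 29 (V, w=35) → cum 75
  km 42 (U, w=100) → cum 175
  km 44 (T, w=40) → cum 215  ≥ 180 → median here
  km 45 (S, w=55) → cum 270
  km 49 (P, w=50) → cum 320
  km 50 (Q, w=40) → cum 360
Optimal location: km 44.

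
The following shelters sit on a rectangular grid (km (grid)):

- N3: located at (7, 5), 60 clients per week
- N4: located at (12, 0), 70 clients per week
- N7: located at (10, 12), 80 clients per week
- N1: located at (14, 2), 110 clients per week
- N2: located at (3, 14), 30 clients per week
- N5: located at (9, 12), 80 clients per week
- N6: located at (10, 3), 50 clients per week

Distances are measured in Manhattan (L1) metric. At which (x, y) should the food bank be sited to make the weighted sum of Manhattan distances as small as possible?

Manhattan distance separates: Σwᵢ(|x−xᵢ|+|y−yᵢ|) = Σwᵢ|x−xᵢ| + Σwᵢ|y−yᵢ|, so x and y are optimised independently as 1-D weighted medians.
Total weight W = 480; half = 240.
x-coordinate, sorted with cumulative weight:
  x=3 (N2, w=30) cum 30
  x=7 (N3, w=60) cum 90
  x=9 (N5, w=80) cum 170
  x=10 (N7, w=80) cum 250  ← median
  x=10 (N6, w=50) cum 300
  x=12 (N4, w=70) cum 370
  x=14 (N1, w=110) cum 480
⇒ x* = 10
y-coordinate, sorted with cumulative weight:
  y=0 (N4, w=70) cum 70
  y=2 (N1, w=110) cum 180
  y=3 (N6, w=50) cum 230
  y=5 (N3, w=60) cum 290  ← median
  y=12 (N7, w=80) cum 370
  y=12 (N5, w=80) cum 450
  y=14 (N2, w=30) cum 480
⇒ y* = 5

(10, 5)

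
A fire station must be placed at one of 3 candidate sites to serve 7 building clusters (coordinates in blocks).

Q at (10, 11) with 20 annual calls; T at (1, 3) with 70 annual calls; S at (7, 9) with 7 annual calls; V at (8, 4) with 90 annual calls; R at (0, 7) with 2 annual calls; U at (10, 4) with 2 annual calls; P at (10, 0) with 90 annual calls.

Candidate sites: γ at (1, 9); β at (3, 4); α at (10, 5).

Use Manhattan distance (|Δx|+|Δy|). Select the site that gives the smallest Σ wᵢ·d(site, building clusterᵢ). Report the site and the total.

Total weighted distance at each candidate:
  γ (1, 9): total = 3416
  β (3, 4): total = 2019
  α (10, 5): total = 1685
Minimum is at α with total 1685 blocks.

α, total 1685 blocks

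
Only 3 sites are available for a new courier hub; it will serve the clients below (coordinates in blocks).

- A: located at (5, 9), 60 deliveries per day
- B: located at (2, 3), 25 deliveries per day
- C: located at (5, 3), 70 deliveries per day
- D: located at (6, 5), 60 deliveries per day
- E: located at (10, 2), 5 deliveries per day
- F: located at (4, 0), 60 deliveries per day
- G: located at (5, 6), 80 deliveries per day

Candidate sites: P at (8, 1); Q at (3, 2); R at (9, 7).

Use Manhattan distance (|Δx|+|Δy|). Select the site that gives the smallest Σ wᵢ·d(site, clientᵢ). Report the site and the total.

Q, total 1855 blocks

Total weighted distance at each candidate:
  P (8, 1): total = 2525
  Q (3, 2): total = 1855
  R (9, 7): total = 2645
Minimum is at Q with total 1855 blocks.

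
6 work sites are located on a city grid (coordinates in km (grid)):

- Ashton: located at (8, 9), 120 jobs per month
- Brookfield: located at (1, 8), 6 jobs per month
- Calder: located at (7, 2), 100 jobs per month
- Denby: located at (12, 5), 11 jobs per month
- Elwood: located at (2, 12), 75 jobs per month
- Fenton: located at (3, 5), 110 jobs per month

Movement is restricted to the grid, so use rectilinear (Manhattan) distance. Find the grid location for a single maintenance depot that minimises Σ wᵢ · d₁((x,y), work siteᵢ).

(7, 5)

Manhattan distance separates: Σwᵢ(|x−xᵢ|+|y−yᵢ|) = Σwᵢ|x−xᵢ| + Σwᵢ|y−yᵢ|, so x and y are optimised independently as 1-D weighted medians.
Total weight W = 422; half = 211.
x-coordinate, sorted with cumulative weight:
  x=1 (Brookfield, w=6) cum 6
  x=2 (Elwood, w=75) cum 81
  x=3 (Fenton, w=110) cum 191
  x=7 (Calder, w=100) cum 291  ← median
  x=8 (Ashton, w=120) cum 411
  x=12 (Denby, w=11) cum 422
⇒ x* = 7
y-coordinate, sorted with cumulative weight:
  y=2 (Calder, w=100) cum 100
  y=5 (Denby, w=11) cum 111
  y=5 (Fenton, w=110) cum 221  ← median
  y=8 (Brookfield, w=6) cum 227
  y=9 (Ashton, w=120) cum 347
  y=12 (Elwood, w=75) cum 422
⇒ y* = 5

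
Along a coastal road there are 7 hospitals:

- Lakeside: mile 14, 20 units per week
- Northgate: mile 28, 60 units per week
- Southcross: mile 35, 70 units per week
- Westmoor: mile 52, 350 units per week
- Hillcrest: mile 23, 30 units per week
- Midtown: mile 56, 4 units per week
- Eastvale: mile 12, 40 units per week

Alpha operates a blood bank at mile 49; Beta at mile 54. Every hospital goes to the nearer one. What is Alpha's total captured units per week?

220

The indifferent point is the midpoint (49+54)/2 = 51.5; hospitals left of it (closer to Alpha at 49) go to Alpha, those right go to Beta.
  Eastvale at 12 (w=40) → Alpha
  Lakeside at 14 (w=20) → Alpha
  Hillcrest at 23 (w=30) → Alpha
  Northgate at 28 (w=60) → Alpha
  Southcross at 35 (w=70) → Alpha
  Westmoor at 52 (w=350) → Beta
  Midtown at 56 (w=4) → Beta
Alpha captures 220; Beta captures 354.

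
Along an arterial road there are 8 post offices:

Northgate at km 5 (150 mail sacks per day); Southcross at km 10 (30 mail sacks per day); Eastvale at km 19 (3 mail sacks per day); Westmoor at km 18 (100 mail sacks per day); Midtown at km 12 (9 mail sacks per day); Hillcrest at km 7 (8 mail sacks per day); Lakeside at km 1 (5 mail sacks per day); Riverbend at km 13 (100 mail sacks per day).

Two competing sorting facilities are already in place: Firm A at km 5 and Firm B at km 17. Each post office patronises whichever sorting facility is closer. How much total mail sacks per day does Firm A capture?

193

The indifferent point is the midpoint (5+17)/2 = 11; post offices left of it (closer to Firm A at 5) go to Firm A, those right go to Firm B.
  Lakeside at 1 (w=5) → Firm A
  Northgate at 5 (w=150) → Firm A
  Hillcrest at 7 (w=8) → Firm A
  Southcross at 10 (w=30) → Firm A
  Midtown at 12 (w=9) → Firm B
  Riverbend at 13 (w=100) → Firm B
  Westmoor at 18 (w=100) → Firm B
  Eastvale at 19 (w=3) → Firm B
Firm A captures 193; Firm B captures 212.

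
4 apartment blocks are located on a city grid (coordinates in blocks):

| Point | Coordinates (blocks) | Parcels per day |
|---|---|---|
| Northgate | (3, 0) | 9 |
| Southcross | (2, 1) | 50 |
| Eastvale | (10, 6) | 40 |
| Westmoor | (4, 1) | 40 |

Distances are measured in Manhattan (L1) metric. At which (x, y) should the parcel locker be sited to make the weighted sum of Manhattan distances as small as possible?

Manhattan distance separates: Σwᵢ(|x−xᵢ|+|y−yᵢ|) = Σwᵢ|x−xᵢ| + Σwᵢ|y−yᵢ|, so x and y are optimised independently as 1-D weighted medians.
Total weight W = 139; half = 69.5.
x-coordinate, sorted with cumulative weight:
  x=2 (Southcross, w=50) cum 50
  x=3 (Northgate, w=9) cum 59
  x=4 (Westmoor, w=40) cum 99  ← median
  x=10 (Eastvale, w=40) cum 139
⇒ x* = 4
y-coordinate, sorted with cumulative weight:
  y=0 (Northgate, w=9) cum 9
  y=1 (Southcross, w=50) cum 59
  y=1 (Westmoor, w=40) cum 99  ← median
  y=6 (Eastvale, w=40) cum 139
⇒ y* = 1

(4, 1)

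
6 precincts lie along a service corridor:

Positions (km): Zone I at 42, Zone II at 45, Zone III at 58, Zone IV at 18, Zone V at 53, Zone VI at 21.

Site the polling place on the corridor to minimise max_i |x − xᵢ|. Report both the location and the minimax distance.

location 38, max distance 20

The 1-center on a line is the midpoint of the two extreme points: leftmost at 18, rightmost at 58.
Optimal location = (18 + 58)/2 = 38; maximum distance = (58 − 18)/2 = 20.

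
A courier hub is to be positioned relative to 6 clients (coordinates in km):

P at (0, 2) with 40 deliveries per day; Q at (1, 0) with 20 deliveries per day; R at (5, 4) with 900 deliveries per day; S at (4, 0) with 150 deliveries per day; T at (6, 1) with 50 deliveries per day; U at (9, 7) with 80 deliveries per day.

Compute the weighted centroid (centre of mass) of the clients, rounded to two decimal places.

(4.95, 3.46)

The minimiser of Σwᵢ‖p−pᵢ‖² is the weighted centroid p* = (Σwᵢpᵢ)/(Σwᵢ).
Σwᵢ = 1240.
Σwᵢxᵢ = 40·0 + 20·1 + 900·5 + 150·4 + 50·6 + 80·9 = 6140.
Σwᵢyᵢ = 40·2 + 20·0 + 900·4 + 150·0 + 50·1 + 80·7 = 4290.
x* = 6140/1240 = 4.95, y* = 4290/1240 = 3.46.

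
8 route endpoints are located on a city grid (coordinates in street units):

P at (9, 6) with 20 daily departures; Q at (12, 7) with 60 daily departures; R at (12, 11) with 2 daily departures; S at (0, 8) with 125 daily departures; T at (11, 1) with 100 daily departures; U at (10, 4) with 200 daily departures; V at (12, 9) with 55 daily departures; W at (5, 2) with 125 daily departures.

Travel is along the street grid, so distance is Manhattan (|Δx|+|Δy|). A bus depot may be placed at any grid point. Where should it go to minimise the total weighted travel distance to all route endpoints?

Manhattan distance separates: Σwᵢ(|x−xᵢ|+|y−yᵢ|) = Σwᵢ|x−xᵢ| + Σwᵢ|y−yᵢ|, so x and y are optimised independently as 1-D weighted medians.
Total weight W = 687; half = 343.5.
x-coordinate, sorted with cumulative weight:
  x=0 (S, w=125) cum 125
  x=5 (W, w=125) cum 250
  x=9 (P, w=20) cum 270
  x=10 (U, w=200) cum 470  ← median
  x=11 (T, w=100) cum 570
  x=12 (Q, w=60) cum 630
  x=12 (R, w=2) cum 632
  x=12 (V, w=55) cum 687
⇒ x* = 10
y-coordinate, sorted with cumulative weight:
  y=1 (T, w=100) cum 100
  y=2 (W, w=125) cum 225
  y=4 (U, w=200) cum 425  ← median
  y=6 (P, w=20) cum 445
  y=7 (Q, w=60) cum 505
  y=8 (S, w=125) cum 630
  y=9 (V, w=55) cum 685
  y=11 (R, w=2) cum 687
⇒ y* = 4

(10, 4)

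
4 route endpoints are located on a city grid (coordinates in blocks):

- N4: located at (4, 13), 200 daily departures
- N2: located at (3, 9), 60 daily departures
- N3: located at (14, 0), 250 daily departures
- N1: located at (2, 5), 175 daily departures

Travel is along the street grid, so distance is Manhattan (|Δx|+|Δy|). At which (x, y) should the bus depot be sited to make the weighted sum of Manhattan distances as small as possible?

Manhattan distance separates: Σwᵢ(|x−xᵢ|+|y−yᵢ|) = Σwᵢ|x−xᵢ| + Σwᵢ|y−yᵢ|, so x and y are optimised independently as 1-D weighted medians.
Total weight W = 685; half = 342.5.
x-coordinate, sorted with cumulative weight:
  x=2 (N1, w=175) cum 175
  x=3 (N2, w=60) cum 235
  x=4 (N4, w=200) cum 435  ← median
  x=14 (N3, w=250) cum 685
⇒ x* = 4
y-coordinate, sorted with cumulative weight:
  y=0 (N3, w=250) cum 250
  y=5 (N1, w=175) cum 425  ← median
  y=9 (N2, w=60) cum 485
  y=13 (N4, w=200) cum 685
⇒ y* = 5

(4, 5)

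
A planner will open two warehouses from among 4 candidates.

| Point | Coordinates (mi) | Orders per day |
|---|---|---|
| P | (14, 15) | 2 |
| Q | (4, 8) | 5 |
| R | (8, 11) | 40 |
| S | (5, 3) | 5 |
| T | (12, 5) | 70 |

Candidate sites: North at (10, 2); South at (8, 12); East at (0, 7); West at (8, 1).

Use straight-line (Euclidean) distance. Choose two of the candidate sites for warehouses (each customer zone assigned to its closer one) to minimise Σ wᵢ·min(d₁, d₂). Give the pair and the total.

{North, South}, total 359.6

Evaluate every pair (each demand assigned to the nearer of the two):
  {North, South}: total = 359.6
  {South, West}: total = 495.7
  {South, East}: total = 670.4
  {North, East}: total = 683.5
  {North, West}: total = 706.7
  {East, West}: total = 822.9
Best pair: {North, South} with total 359.6.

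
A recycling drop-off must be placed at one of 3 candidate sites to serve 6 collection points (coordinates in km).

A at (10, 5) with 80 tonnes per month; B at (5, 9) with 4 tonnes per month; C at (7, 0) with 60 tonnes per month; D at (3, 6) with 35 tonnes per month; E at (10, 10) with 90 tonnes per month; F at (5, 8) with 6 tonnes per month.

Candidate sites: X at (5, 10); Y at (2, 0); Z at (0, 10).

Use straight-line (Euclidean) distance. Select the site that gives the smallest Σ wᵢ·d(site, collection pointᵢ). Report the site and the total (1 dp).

X, total 1800.1 km

Total weighted distance at each candidate:
  X (5, 10): total = 1800.1
  Y (2, 0): total = 2509.4
  Z (0, 10): total = 2754.5
Minimum is at X with total 1800.1 km.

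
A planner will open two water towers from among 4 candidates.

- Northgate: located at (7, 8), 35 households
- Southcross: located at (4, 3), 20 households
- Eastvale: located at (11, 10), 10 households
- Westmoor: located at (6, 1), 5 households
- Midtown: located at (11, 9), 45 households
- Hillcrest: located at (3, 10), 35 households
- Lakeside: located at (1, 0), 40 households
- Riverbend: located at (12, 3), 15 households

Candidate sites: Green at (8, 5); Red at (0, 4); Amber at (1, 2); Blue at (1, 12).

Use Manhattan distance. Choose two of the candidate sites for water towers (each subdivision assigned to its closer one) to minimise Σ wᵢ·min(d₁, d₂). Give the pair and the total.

{Green, Amber}, total 1165

Evaluate every pair (each demand assigned to the nearer of the two):
  {Green, Amber}: total = 1165
  {Green, Red}: total = 1270
  {Green, Blue}: total = 1395
  {Amber, Blue}: total = 1565
  {Red, Blue}: total = 1735
  {Red, Amber}: total = 1960
Best pair: {Green, Amber} with total 1165.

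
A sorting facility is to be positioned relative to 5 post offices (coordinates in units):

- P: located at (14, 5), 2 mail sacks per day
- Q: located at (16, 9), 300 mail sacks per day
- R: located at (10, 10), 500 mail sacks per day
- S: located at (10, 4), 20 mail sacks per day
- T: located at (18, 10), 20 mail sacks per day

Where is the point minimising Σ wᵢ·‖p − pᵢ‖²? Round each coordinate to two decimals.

The minimiser of Σwᵢ‖p−pᵢ‖² is the weighted centroid p* = (Σwᵢpᵢ)/(Σwᵢ).
Σwᵢ = 842.
Σwᵢxᵢ = 2·14 + 300·16 + 500·10 + 20·10 + 20·18 = 10388.
Σwᵢyᵢ = 2·5 + 300·9 + 500·10 + 20·4 + 20·10 = 7990.
x* = 10388/842 = 12.34, y* = 7990/842 = 9.49.

(12.34, 9.49)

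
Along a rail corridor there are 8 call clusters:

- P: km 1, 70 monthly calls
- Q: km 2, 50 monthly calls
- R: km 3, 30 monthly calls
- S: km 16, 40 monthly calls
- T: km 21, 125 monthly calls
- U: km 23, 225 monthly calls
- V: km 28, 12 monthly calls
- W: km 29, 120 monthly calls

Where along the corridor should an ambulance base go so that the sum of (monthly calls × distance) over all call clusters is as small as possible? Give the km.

For a sum of weighted absolute distances on a line, the optimum is the weighted median (not the mean). Total weight W = 672; half-weight = 336.
Sort by position and accumulate weight:
  km 1 (P, w=70) → cum 70
  km 2 (Q, w=50) → cum 120
  km 3 (R, w=30) → cum 150
  km 16 (S, w=40) → cum 190
  km 21 (T, w=125) → cum 315
  km 23 (U, w=225) → cum 540  ≥ 336 → median here
  km 28 (V, w=12) → cum 552
  km 29 (W, w=120) → cum 672
Optimal location: km 23.

x = 23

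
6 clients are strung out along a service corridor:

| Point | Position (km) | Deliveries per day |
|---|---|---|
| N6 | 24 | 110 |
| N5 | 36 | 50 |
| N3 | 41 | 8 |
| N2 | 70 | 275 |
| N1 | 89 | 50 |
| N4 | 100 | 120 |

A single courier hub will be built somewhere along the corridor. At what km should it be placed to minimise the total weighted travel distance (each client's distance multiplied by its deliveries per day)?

x = 70

For a sum of weighted absolute distances on a line, the optimum is the weighted median (not the mean). Total weight W = 613; half-weight = 306.5.
Sort by position and accumulate weight:
  km 24 (N6, w=110) → cum 110
  km 36 (N5, w=50) → cum 160
  km 41 (N3, w=8) → cum 168
  km 70 (N2, w=275) → cum 443  ≥ 306.5 → median here
  km 89 (N1, w=50) → cum 493
  km 100 (N4, w=120) → cum 613
Optimal location: km 70.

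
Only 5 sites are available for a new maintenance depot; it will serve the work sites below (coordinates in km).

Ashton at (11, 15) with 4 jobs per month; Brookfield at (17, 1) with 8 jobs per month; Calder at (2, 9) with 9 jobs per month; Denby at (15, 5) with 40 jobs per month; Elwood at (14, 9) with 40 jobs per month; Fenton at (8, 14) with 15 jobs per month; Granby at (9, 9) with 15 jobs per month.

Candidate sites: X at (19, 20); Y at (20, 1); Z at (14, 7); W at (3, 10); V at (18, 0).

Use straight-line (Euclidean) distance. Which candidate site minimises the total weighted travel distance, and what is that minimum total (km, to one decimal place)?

Z, total 585.8 km

Total weighted distance at each candidate:
  X (19, 20): total = 1888.0
  Y (20, 1): total = 1393.4
  Z (14, 7): total = 585.8
  W (3, 10): total = 1332.7
  V (18, 0): total = 1318.9
Minimum is at Z with total 585.8 km.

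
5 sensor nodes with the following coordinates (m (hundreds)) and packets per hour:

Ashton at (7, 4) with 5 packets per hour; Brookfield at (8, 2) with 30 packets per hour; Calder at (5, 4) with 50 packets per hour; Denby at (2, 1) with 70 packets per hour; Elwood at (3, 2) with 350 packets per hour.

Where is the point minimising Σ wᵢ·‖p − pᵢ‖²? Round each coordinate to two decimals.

(3.40, 2.08)

The minimiser of Σwᵢ‖p−pᵢ‖² is the weighted centroid p* = (Σwᵢpᵢ)/(Σwᵢ).
Σwᵢ = 505.
Σwᵢxᵢ = 5·7 + 30·8 + 50·5 + 70·2 + 350·3 = 1715.
Σwᵢyᵢ = 5·4 + 30·2 + 50·4 + 70·1 + 350·2 = 1050.
x* = 1715/505 = 3.40, y* = 1050/505 = 2.08.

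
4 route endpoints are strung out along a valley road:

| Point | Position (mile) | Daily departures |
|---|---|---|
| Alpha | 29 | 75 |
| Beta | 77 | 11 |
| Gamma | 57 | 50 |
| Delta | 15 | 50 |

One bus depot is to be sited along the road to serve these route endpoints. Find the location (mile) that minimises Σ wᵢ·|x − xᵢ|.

For a sum of weighted absolute distances on a line, the optimum is the weighted median (not the mean). Total weight W = 186; half-weight = 93.
Sort by position and accumulate weight:
  mile 15 (Delta, w=50) → cum 50
  mile 29 (Alpha, w=75) → cum 125  ≥ 93 → median here
  mile 57 (Gamma, w=50) → cum 175
  mile 77 (Beta, w=11) → cum 186
Optimal location: mile 29.

x = 29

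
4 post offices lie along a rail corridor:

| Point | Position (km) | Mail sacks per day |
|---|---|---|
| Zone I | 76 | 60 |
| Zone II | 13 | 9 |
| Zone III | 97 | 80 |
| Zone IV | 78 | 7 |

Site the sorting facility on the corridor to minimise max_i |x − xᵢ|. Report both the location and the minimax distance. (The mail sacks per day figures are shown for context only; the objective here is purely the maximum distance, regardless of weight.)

The 1-center on a line is the midpoint of the two extreme points: leftmost at 13, rightmost at 97.
Optimal location = (13 + 97)/2 = 55; maximum distance = (97 − 13)/2 = 42.

location 55, max distance 42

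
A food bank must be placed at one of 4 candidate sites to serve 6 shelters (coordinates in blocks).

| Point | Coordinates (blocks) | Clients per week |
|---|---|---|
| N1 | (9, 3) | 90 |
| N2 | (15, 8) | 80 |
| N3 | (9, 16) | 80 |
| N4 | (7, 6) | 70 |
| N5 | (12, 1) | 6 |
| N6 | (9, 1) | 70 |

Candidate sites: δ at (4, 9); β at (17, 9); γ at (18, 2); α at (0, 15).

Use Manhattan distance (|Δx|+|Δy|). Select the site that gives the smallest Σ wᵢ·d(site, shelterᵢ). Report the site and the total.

δ, total 4336 blocks

Total weighted distance at each candidate:
  δ (4, 9): total = 4336
  β (17, 9): total = 4808
  γ (18, 2): total = 5252
  α (0, 15): total = 7336
Minimum is at δ with total 4336 blocks.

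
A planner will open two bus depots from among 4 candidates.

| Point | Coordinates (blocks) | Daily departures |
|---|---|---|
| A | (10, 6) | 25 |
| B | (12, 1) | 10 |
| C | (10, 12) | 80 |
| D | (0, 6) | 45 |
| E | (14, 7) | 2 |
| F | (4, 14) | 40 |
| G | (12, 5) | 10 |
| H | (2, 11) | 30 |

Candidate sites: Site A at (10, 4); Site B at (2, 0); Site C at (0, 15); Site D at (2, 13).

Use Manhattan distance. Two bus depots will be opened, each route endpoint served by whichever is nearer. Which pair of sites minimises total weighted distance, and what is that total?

Evaluate every pair (each demand assigned to the nearer of the two):
  {Site A, Site D}: total = 1369
  {Site A, Site C}: total = 1569
  {Site B, Site D}: total = 1906
  {Site A, Site B}: total = 2114
  {Site C, Site D}: total = 2116
  {Site B, Site C}: total = 2428
Best pair: {Site A, Site D} with total 1369.

{Site A, Site D}, total 1369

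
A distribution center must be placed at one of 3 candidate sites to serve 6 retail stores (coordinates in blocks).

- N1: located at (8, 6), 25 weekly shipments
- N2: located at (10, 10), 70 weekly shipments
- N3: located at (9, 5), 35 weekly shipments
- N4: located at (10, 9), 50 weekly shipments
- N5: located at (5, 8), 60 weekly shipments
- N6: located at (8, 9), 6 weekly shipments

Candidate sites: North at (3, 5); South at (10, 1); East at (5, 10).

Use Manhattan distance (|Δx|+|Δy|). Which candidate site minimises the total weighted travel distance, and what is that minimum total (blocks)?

Total weighted distance at each candidate:
  North (3, 5): total = 2104
  South (10, 1): total = 2160
  East (5, 10): total = 1284
Minimum is at East with total 1284 blocks.

East, total 1284 blocks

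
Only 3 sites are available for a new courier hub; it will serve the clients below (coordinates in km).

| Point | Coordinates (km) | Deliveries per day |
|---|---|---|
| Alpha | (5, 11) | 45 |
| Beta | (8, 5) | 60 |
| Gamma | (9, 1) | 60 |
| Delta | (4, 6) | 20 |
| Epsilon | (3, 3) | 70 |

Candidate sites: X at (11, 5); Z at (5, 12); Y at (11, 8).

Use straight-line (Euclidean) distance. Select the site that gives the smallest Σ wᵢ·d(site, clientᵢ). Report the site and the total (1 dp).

X, total 1548.8 km

Total weighted distance at each candidate:
  X (11, 5): total = 1548.8
  Z (5, 12): total = 1971.3
  Y (11, 8): total = 1799.2
Minimum is at X with total 1548.8 km.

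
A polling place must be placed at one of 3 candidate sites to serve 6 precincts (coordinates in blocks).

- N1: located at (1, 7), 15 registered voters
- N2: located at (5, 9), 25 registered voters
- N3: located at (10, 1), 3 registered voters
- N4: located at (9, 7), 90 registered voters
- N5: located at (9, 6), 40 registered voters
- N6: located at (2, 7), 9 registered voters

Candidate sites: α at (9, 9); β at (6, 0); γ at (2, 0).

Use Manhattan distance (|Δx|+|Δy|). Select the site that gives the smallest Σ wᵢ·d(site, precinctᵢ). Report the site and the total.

Total weighted distance at each candidate:
  α (9, 9): total = 658
  β (6, 0): total = 1804
  γ (2, 0): total = 2290
Minimum is at α with total 658 blocks.

α, total 658 blocks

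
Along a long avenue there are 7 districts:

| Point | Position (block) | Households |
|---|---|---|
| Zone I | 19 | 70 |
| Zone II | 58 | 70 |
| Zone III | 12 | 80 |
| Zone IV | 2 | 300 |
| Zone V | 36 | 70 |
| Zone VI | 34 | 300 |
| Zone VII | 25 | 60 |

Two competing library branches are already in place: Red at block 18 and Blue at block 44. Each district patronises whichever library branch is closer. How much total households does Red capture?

The indifferent point is the midpoint (18+44)/2 = 31; districts left of it (closer to Red at 18) go to Red, those right go to Blue.
  Zone IV at 2 (w=300) → Red
  Zone III at 12 (w=80) → Red
  Zone I at 19 (w=70) → Red
  Zone VII at 25 (w=60) → Red
  Zone VI at 34 (w=300) → Blue
  Zone V at 36 (w=70) → Blue
  Zone II at 58 (w=70) → Blue
Red captures 510; Blue captures 440.

510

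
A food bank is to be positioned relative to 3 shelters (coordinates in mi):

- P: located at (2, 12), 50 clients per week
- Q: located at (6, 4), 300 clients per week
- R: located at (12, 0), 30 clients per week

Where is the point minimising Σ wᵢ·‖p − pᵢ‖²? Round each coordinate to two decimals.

(5.95, 4.74)

The minimiser of Σwᵢ‖p−pᵢ‖² is the weighted centroid p* = (Σwᵢpᵢ)/(Σwᵢ).
Σwᵢ = 380.
Σwᵢxᵢ = 50·2 + 300·6 + 30·12 = 2260.
Σwᵢyᵢ = 50·12 + 300·4 + 30·0 = 1800.
x* = 2260/380 = 5.95, y* = 1800/380 = 4.74.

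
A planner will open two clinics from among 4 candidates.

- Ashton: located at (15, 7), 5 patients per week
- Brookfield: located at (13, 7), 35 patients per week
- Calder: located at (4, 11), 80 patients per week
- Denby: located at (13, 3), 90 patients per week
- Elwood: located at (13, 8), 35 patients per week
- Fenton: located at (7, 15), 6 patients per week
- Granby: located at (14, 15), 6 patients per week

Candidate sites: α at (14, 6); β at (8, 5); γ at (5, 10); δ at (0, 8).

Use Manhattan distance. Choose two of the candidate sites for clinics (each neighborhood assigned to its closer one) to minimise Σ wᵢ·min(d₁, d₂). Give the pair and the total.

{α, γ}, total 801

Evaluate every pair (each demand assigned to the nearer of the two):
  {α, γ}: total = 801
  {α, δ}: total = 1243
  {α, β}: total = 1465
  {β, γ}: total = 1486
  {β, δ}: total = 1922
  {γ, δ}: total = 2436
Best pair: {α, γ} with total 801.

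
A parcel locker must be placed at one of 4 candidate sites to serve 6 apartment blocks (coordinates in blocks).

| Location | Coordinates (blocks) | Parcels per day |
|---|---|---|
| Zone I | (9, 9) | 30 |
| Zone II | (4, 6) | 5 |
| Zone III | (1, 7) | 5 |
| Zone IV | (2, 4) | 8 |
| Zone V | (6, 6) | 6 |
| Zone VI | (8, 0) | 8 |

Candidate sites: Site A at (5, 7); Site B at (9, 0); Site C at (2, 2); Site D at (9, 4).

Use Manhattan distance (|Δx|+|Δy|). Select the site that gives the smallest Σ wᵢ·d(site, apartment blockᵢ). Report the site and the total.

Site A, total 350 blocks

Total weighted distance at each candidate:
  Site A (5, 7): total = 350
  Site B (9, 0): total = 550
  Site C (2, 2): total = 608
  Site D (9, 4): total = 366
Minimum is at Site A with total 350 blocks.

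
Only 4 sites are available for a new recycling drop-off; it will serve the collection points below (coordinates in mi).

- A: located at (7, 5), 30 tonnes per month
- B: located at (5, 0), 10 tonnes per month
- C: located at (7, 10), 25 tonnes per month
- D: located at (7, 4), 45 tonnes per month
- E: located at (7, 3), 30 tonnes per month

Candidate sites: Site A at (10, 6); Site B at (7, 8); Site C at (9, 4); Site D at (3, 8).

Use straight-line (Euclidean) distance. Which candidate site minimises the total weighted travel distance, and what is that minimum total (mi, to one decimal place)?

Site C, total 438.8 mi

Total weighted distance at each candidate:
  Site A (10, 6): total = 587.5
  Site B (7, 8): total = 552.5
  Site C (9, 4): total = 438.8
  Site D (3, 8): total = 790.9
Minimum is at Site C with total 438.8 mi.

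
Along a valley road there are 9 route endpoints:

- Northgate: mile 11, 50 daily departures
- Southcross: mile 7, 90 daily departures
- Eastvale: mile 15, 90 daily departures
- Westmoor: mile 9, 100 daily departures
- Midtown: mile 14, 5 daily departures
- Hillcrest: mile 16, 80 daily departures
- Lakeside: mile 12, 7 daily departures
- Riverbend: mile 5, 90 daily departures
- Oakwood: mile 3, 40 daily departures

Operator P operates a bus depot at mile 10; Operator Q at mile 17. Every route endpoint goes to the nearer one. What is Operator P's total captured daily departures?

The indifferent point is the midpoint (10+17)/2 = 13.5; route endpoints left of it (closer to Operator P at 10) go to Operator P, those right go to Operator Q.
  Oakwood at 3 (w=40) → Operator P
  Riverbend at 5 (w=90) → Operator P
  Southcross at 7 (w=90) → Operator P
  Westmoor at 9 (w=100) → Operator P
  Northgate at 11 (w=50) → Operator P
  Lakeside at 12 (w=7) → Operator P
  Midtown at 14 (w=5) → Operator Q
  Eastvale at 15 (w=90) → Operator Q
  Hillcrest at 16 (w=80) → Operator Q
Operator P captures 377; Operator Q captures 175.

377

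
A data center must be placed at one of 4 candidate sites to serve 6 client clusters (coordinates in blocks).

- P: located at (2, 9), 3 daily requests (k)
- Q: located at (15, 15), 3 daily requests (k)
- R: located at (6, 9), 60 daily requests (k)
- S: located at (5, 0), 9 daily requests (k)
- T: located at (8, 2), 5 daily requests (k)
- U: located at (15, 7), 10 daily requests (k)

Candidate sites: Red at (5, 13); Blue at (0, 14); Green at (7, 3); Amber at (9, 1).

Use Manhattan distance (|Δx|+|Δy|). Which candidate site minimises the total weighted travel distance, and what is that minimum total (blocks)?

Total weighted distance at each candidate:
  Red (5, 13): total = 704
  Blue (0, 14): total = 1220
  Green (7, 3): total = 688
  Amber (9, 1): total = 940
Minimum is at Green with total 688 blocks.

Green, total 688 blocks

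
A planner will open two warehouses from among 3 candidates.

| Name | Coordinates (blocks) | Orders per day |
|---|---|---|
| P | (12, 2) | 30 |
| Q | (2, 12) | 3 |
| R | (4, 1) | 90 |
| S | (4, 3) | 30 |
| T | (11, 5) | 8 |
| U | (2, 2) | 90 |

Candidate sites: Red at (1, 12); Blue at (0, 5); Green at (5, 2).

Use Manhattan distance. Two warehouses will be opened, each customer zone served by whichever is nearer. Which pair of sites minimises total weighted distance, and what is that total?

Evaluate every pair (each demand assigned to the nearer of the two):
  {Red, Green}: total = 795
  {Blue, Green}: total = 819
  {Red, Blue}: total = 1891
Best pair: {Red, Green} with total 795.

{Red, Green}, total 795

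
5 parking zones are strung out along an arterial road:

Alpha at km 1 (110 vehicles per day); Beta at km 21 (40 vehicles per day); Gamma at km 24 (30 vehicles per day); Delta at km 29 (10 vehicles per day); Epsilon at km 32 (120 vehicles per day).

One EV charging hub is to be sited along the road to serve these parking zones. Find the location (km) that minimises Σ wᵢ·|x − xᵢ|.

x = 24

For a sum of weighted absolute distances on a line, the optimum is the weighted median (not the mean). Total weight W = 310; half-weight = 155.
Sort by position and accumulate weight:
  km 1 (Alpha, w=110) → cum 110
  km 21 (Beta, w=40) → cum 150
  km 24 (Gamma, w=30) → cum 180  ≥ 155 → median here
  km 29 (Delta, w=10) → cum 190
  km 32 (Epsilon, w=120) → cum 310
Optimal location: km 24.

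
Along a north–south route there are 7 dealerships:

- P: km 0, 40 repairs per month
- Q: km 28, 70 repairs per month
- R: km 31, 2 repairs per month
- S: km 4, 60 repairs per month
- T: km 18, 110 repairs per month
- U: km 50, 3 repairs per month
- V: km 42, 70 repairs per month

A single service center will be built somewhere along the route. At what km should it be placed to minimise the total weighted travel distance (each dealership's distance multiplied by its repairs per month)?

For a sum of weighted absolute distances on a line, the optimum is the weighted median (not the mean). Total weight W = 355; half-weight = 177.5.
Sort by position and accumulate weight:
  km 0 (P, w=40) → cum 40
  km 4 (S, w=60) → cum 100
  km 18 (T, w=110) → cum 210  ≥ 177.5 → median here
  km 28 (Q, w=70) → cum 280
  km 31 (R, w=2) → cum 282
  km 42 (V, w=70) → cum 352
  km 50 (U, w=3) → cum 355
Optimal location: km 18.

x = 18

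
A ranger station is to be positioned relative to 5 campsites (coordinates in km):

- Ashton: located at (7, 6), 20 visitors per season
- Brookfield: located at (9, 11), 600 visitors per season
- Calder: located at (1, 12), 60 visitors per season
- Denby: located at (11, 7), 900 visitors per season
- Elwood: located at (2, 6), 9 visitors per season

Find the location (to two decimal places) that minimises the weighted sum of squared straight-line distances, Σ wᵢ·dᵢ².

The minimiser of Σwᵢ‖p−pᵢ‖² is the weighted centroid p* = (Σwᵢpᵢ)/(Σwᵢ).
Σwᵢ = 1589.
Σwᵢxᵢ = 20·7 + 600·9 + 60·1 + 900·11 + 9·2 = 15518.
Σwᵢyᵢ = 20·6 + 600·11 + 60·12 + 900·7 + 9·6 = 13794.
x* = 15518/1589 = 9.77, y* = 13794/1589 = 8.68.

(9.77, 8.68)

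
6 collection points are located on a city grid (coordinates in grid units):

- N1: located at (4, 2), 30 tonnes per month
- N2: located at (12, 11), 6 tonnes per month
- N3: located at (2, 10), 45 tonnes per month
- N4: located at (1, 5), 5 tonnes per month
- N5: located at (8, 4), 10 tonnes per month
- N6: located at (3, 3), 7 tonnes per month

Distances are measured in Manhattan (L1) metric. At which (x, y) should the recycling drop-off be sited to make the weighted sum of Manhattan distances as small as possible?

(3, 5)

Manhattan distance separates: Σwᵢ(|x−xᵢ|+|y−yᵢ|) = Σwᵢ|x−xᵢ| + Σwᵢ|y−yᵢ|, so x and y are optimised independently as 1-D weighted medians.
Total weight W = 103; half = 51.5.
x-coordinate, sorted with cumulative weight:
  x=1 (N4, w=5) cum 5
  x=2 (N3, w=45) cum 50
  x=3 (N6, w=7) cum 57  ← median
  x=4 (N1, w=30) cum 87
  x=8 (N5, w=10) cum 97
  x=12 (N2, w=6) cum 103
⇒ x* = 3
y-coordinate, sorted with cumulative weight:
  y=2 (N1, w=30) cum 30
  y=3 (N6, w=7) cum 37
  y=4 (N5, w=10) cum 47
  y=5 (N4, w=5) cum 52  ← median
  y=10 (N3, w=45) cum 97
  y=11 (N2, w=6) cum 103
⇒ y* = 5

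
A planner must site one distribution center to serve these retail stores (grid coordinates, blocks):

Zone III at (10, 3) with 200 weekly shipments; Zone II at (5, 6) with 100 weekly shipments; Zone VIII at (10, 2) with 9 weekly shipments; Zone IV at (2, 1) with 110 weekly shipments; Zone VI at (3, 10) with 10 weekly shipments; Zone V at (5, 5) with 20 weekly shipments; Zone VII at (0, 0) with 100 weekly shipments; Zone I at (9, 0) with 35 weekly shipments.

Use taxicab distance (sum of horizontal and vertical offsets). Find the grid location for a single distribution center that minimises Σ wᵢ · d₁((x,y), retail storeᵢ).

Manhattan distance separates: Σwᵢ(|x−xᵢ|+|y−yᵢ|) = Σwᵢ|x−xᵢ| + Σwᵢ|y−yᵢ|, so x and y are optimised independently as 1-D weighted medians.
Total weight W = 584; half = 292.
x-coordinate, sorted with cumulative weight:
  x=0 (Zone VII, w=100) cum 100
  x=2 (Zone IV, w=110) cum 210
  x=3 (Zone VI, w=10) cum 220
  x=5 (Zone II, w=100) cum 320  ← median
  x=5 (Zone V, w=20) cum 340
  x=9 (Zone I, w=35) cum 375
  x=10 (Zone III, w=200) cum 575
  x=10 (Zone VIII, w=9) cum 584
⇒ x* = 5
y-coordinate, sorted with cumulative weight:
  y=0 (Zone VII, w=100) cum 100
  y=0 (Zone I, w=35) cum 135
  y=1 (Zone IV, w=110) cum 245
  y=2 (Zone VIII, w=9) cum 254
  y=3 (Zone III, w=200) cum 454  ← median
  y=5 (Zone V, w=20) cum 474
  y=6 (Zone II, w=100) cum 574
  y=10 (Zone VI, w=10) cum 584
⇒ y* = 3

(5, 3)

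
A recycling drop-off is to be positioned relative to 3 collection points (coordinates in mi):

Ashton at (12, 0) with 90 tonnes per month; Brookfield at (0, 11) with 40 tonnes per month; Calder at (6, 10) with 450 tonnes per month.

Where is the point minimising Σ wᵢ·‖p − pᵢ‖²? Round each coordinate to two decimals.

(6.52, 8.52)

The minimiser of Σwᵢ‖p−pᵢ‖² is the weighted centroid p* = (Σwᵢpᵢ)/(Σwᵢ).
Σwᵢ = 580.
Σwᵢxᵢ = 90·12 + 40·0 + 450·6 = 3780.
Σwᵢyᵢ = 90·0 + 40·11 + 450·10 = 4940.
x* = 3780/580 = 6.52, y* = 4940/580 = 8.52.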